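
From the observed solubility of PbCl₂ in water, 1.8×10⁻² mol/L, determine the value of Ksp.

Ksp = 2.3×10⁻⁵

PbCl₂(s) ⇌ Pb²⁺(aq) + 2 Cl⁻(aq)
Let s be the molar solubility. Then [Pb²⁺] = s and [Cl⁻] = 2s.
Ksp = [Pb²⁺][Cl⁻]^2 = s · (2s)^2 = 4s^3
Ksp = 4 × (1.8×10⁻²)^3 = 2.3×10⁻⁵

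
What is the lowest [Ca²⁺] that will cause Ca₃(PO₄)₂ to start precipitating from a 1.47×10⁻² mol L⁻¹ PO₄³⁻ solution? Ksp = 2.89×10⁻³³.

2.37×10⁻¹⁰ M

The threshold for precipitation is Q = Ksp.
Ca₃(PO₄)₂(s) ⇌ 3 Ca²⁺(aq) + 2 PO₄³⁻(aq)
Ksp = [Ca²⁺]^3[PO₄³⁻]^2 = [Ca²⁺]^3(1.47×10⁻²)^2
[Ca²⁺]^3 = 2.89×10⁻³³ / (1.47×10⁻²)^2 = 1.34×10⁻²⁹
[Ca²⁺] = 2.37×10⁻¹⁰ mol L⁻¹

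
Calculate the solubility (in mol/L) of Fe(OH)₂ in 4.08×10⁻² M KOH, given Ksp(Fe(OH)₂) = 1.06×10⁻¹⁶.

Fe(OH)₂(s) ⇌ Fe²⁺(aq) + 2 OH⁻(aq)
Let s be the solubility of Fe(OH)₂ here. The common ion gives [OH⁻] ≈ 4.08×10⁻² M, and [Fe²⁺] = s.
Ksp = [Fe²⁺][OH⁻]^2 = s(4.08×10⁻²)^2
s = 1.06×10⁻¹⁶ / (4.08×10⁻²)^2 = 6.37×10⁻¹⁴
s = 6.37×10⁻¹⁴ M

6.37×10⁻¹⁴ M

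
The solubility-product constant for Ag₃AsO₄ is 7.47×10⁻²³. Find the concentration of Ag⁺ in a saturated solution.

Ag₃AsO₄(s) ⇌ 3 Ag⁺(aq) + AsO₄³⁻(aq)
If s mol/L of Ag₃AsO₄ dissolves, [Ag⁺] = 3s and [AsO₄³⁻] = s.
Ksp = [Ag⁺]^3[AsO₄³⁻] = (3s)^3 · s = 27s^4 = 7.47×10⁻²³
s = 1.29×10⁻⁶ M
[Ag⁺] = 3s = 3.87×10⁻⁶ M

3.87×10⁻⁶ M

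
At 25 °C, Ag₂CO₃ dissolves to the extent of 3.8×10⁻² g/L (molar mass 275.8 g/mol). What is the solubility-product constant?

Ksp = 1.0×10⁻¹¹

s = (3.8×10⁻² g L⁻¹)/(275.8 g mol⁻¹) = 1.378×10⁻⁴ M
Ag₂CO₃(s) ⇌ 2 Ag⁺(aq) + CO₃²⁻(aq)
With molar solubility s: [Ag⁺] = 2s, [CO₃²⁻] = s.
Ksp = [Ag⁺]^2[CO₃²⁻] = (2s)^2 · s = 4s^3
Ksp = 4 × (1.378×10⁻⁴)^3 = 1.0×10⁻¹¹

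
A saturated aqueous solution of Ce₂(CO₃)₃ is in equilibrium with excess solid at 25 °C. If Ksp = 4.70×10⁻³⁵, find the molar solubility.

5.34×10⁻⁸ M

Ce₂(CO₃)₃(s) ⇌ 2 Ce³⁺(aq) + 3 CO₃²⁻(aq)
For each mole of Ce₂(CO₃)₃ that dissolves per liter, [Ce³⁺] = 2s and [CO₃²⁻] = 3s; let s denote this solubility.
Ksp = [Ce³⁺]^2[CO₃²⁻]^3 = (2s)^2 · (3s)^3 = 108s^5
108s^5 = 4.70×10⁻³⁵  ⇒  s^5 = 4.35×10⁻³⁷
s = 5.34×10⁻⁸ mol L⁻¹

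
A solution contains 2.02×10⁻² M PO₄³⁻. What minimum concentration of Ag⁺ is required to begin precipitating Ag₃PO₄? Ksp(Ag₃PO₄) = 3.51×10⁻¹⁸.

5.58×10⁻⁶ M

Precipitation of each salt begins when its ion product equals Ksp.
Ag₃PO₄(s) ⇌ 3 Ag⁺(aq) + PO₄³⁻(aq)
Ksp = [Ag⁺]^3[PO₄³⁻] = [Ag⁺]^3(2.02×10⁻²)
[Ag⁺]^3 = 3.51×10⁻¹⁸ / (2.02×10⁻²) = 1.74×10⁻¹⁶
[Ag⁺] = 5.58×10⁻⁶ M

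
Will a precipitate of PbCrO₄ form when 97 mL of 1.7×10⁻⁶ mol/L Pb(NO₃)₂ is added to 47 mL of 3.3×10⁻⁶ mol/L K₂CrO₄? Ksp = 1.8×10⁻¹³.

Yes

The combined volume is 144 mL.
[Pb²⁺] = (1.7×10⁻⁶)(97)/144 = 1.1×10⁻⁶ mol/L
[CrO₄²⁻] = (3.3×10⁻⁶)(47)/144 = 1.1×10⁻⁶ mol/L
Q = [Pb²⁺][CrO₄²⁻] = 1.2×10⁻¹²
Because Q > Ksp (1.2×10⁻¹² vs 1.8×10⁻¹³), a precipitate of PbCrO₄ forms.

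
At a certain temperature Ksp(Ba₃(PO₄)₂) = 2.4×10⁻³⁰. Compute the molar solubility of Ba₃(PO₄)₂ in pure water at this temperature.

4.7×10⁻⁷ M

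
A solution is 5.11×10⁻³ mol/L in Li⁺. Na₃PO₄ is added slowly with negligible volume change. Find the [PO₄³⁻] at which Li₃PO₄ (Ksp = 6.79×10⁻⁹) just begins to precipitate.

5.09×10⁻² M

Precipitation begins when Q = Ksp.
Li₃PO₄(s) ⇌ 3 Li⁺(aq) + PO₄³⁻(aq)
Ksp = [Li⁺]^3[PO₄³⁻] = [PO₄³⁻](5.11×10⁻³)^3
[PO₄³⁻] = 6.79×10⁻⁹ / (5.11×10⁻³)^3 = 5.09×10⁻²
[PO₄³⁻] = 5.09×10⁻² mol/L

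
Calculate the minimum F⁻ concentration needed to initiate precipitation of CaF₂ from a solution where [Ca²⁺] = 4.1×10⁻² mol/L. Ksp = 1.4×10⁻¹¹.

1.8×10⁻⁵ M

Precipitation of each salt begins when its ion product equals Ksp.
CaF₂(s) ⇌ Ca²⁺(aq) + 2 F⁻(aq)
Ksp = [Ca²⁺][F⁻]^2 = [F⁻]^2(4.1×10⁻²)
[F⁻]^2 = 1.4×10⁻¹¹ / (4.1×10⁻²) = 3.4×10⁻¹⁰
[F⁻] = 1.8×10⁻⁵ mol/L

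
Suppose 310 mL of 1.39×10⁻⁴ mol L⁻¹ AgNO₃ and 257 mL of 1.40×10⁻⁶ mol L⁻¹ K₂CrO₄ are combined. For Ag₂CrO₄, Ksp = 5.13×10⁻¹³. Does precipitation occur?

No

After mixing, V = 310 mL + 257 mL = 567 mL.
[Ag⁺] = (1.39×10⁻⁴)(310)/567 = 7.60×10⁻⁵ mol L⁻¹
[CrO₄²⁻] = (1.40×10⁻⁶)(257)/567 = 6.35×10⁻⁷ mol L⁻¹
Q = [Ag⁺]^2[CrO₄²⁻] = 3.66×10⁻¹⁵
Since Q (3.66×10⁻¹⁵) is less than Ksp (5.13×10⁻¹³), no Ag₂CrO₄ precipitates.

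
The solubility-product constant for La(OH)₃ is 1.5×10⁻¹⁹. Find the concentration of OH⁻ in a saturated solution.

2.6×10⁻⁵ M

La(OH)₃(s) ⇌ La³⁺(aq) + 3 OH⁻(aq)
Let s be the molar solubility. Then [La³⁺] = s and [OH⁻] = 3s.
Ksp = [La³⁺][OH⁻]^3 = s · (3s)^3 = 27s^4 = 1.5×10⁻¹⁹
s = 8.6×10⁻⁶ M
[OH⁻] = 3s = 2.6×10⁻⁵ M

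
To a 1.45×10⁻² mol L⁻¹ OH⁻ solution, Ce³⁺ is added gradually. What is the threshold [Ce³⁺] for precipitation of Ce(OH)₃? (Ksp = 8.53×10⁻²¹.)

2.80×10⁻¹⁵ M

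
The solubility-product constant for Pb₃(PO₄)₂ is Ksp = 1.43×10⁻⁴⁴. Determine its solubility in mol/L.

6.67×10⁻¹⁰ M

Pb₃(PO₄)₂(s) ⇌ 3 Pb²⁺(aq) + 2 PO₄³⁻(aq)
For each mole of Pb₃(PO₄)₂ that dissolves per liter, [Pb²⁺] = 3s and [PO₄³⁻] = 2s; let s denote this solubility.
Ksp = [Pb²⁺]^3[PO₄³⁻]^2 = (3s)^3 · (2s)^2 = 108s^5
108s^5 = 1.43×10⁻⁴⁴  ⇒  s^5 = 1.32×10⁻⁴⁶
Taking the 5th root, s = 6.67×10⁻¹⁰ mol/L.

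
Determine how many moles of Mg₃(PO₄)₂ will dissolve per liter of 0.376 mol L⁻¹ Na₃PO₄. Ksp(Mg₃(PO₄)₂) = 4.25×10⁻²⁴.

1.04×10⁻⁸ M

Mg₃(PO₄)₂(s) ⇌ 3 Mg²⁺(aq) + 2 PO₄³⁻(aq)
With PO₄³⁻ already at 0.376 mol L⁻¹ and s small, take [PO₄³⁻] ≈ 0.376 mol L⁻¹ and [Mg²⁺] = 3s.
Ksp = [Mg²⁺]^3[PO₄³⁻]^2 = (3s)^3(0.376)^2
(3s)^3 = 4.25×10⁻²⁴ / (0.376)^2 = 3.01×10⁻²³
s = 1.04×10⁻⁸ mol L⁻¹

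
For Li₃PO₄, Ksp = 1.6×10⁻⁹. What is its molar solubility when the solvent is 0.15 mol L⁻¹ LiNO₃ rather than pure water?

Li₃PO₄(s) ⇌ 3 Li⁺(aq) + PO₄³⁻(aq)
Li⁺ is already present at 0.15 mol L⁻¹. If s mol/L of Li₃PO₄ dissolves, [PO₄³⁻] = s while [Li⁺] ≈ 0.15 mol L⁻¹.
Ksp = [Li⁺]^3[PO₄³⁻] = (0.15)^3s
s = 1.6×10⁻⁹ / (0.15)^3 = 4.7×10⁻⁷
s = 4.7×10⁻⁷ mol L⁻¹

4.7×10⁻⁷ M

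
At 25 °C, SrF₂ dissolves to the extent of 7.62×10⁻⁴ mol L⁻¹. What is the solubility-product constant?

Ksp = 1.77×10⁻⁹

SrF₂(s) ⇌ Sr²⁺(aq) + 2 F⁻(aq)
With molar solubility s: [Sr²⁺] = s, [F⁻] = 2s.
Ksp = [Sr²⁺][F⁻]^2 = s · (2s)^2 = 4s^3
Ksp = 4 × (7.62×10⁻⁴)^3 = 1.77×10⁻⁹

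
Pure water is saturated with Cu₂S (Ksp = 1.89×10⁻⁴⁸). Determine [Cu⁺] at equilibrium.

Cu₂S(s) ⇌ 2 Cu⁺(aq) + S²⁻(aq)
Let s be the molar solubility. Then [Cu⁺] = 2s and [S²⁻] = s.
Ksp = [Cu⁺]^2[S²⁻] = (2s)^2 · s = 4s^3 = 1.89×10⁻⁴⁸
s = 7.79×10⁻¹⁷ mol/L
[Cu⁺] = 2s = 1.56×10⁻¹⁶ mol/L

1.56×10⁻¹⁶ M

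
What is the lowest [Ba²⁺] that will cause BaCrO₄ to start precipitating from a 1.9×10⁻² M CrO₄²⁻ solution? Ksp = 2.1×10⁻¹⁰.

Precipitation of each salt begins when its ion product equals Ksp.
BaCrO₄(s) ⇌ Ba²⁺(aq) + CrO₄²⁻(aq)
Ksp = [Ba²⁺][CrO₄²⁻] = [Ba²⁺](1.9×10⁻²)
[Ba²⁺] = 2.1×10⁻¹⁰ / (1.9×10⁻²) = 1.1×10⁻⁸
[Ba²⁺] = 1.1×10⁻⁸ M

1.1×10⁻⁸ M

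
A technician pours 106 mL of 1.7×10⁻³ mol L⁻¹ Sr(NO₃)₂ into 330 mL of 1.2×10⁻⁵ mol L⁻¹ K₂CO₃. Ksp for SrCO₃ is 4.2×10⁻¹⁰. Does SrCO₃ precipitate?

The combined volume is 436 mL.
[Sr²⁺] = (1.7×10⁻³)(106)/436 = 4.1×10⁻⁴ mol L⁻¹
[CO₃²⁻] = (1.2×10⁻⁵)(330)/436 = 9.1×10⁻⁶ mol L⁻¹
Q = [Sr²⁺][CO₃²⁻] = 3.8×10⁻⁹
Since Q (3.8×10⁻⁹) exceeds Ksp (4.2×10⁻¹⁰), SrCO₃ will precipitate.

Yes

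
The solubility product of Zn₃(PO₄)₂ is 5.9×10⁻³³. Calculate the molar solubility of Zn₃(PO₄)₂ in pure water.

1.4×10⁻⁷ M

Zn₃(PO₄)₂(s) ⇌ 3 Zn²⁺(aq) + 2 PO₄³⁻(aq)
Call the molar solubility s, so that [Zn²⁺] = 3s and [PO₄³⁻] = 2s.
Ksp = [Zn²⁺]^3[PO₄³⁻]^2 = (3s)^3 · (2s)^2 = 108s^5
108s^5 = 5.9×10⁻³³  ⇒  s^5 = 5.5×10⁻³⁵
s = (5.5×10⁻³⁵)^(1/5) = 1.4×10⁻⁷ mol L⁻¹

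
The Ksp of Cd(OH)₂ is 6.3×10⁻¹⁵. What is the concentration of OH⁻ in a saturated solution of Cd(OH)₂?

2.3×10⁻⁵ M

Cd(OH)₂(s) ⇌ Cd²⁺(aq) + 2 OH⁻(aq)
With molar solubility s: [Cd²⁺] = s, [OH⁻] = 2s.
Ksp = [Cd²⁺][OH⁻]^2 = s · (2s)^2 = 4s^3 = 6.3×10⁻¹⁵
s = 1.2×10⁻⁵ mol/L
[OH⁻] = 2s = 2.3×10⁻⁵ mol/L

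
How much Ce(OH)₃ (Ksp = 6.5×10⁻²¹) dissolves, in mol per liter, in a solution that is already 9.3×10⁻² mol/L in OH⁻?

Ce(OH)₃(s) ⇌ Ce³⁺(aq) + 3 OH⁻(aq)
OH⁻ is already present at 9.3×10⁻² mol/L. If s mol/L of Ce(OH)₃ dissolves, [Ce³⁺] = s while [OH⁻] ≈ 9.3×10⁻² mol/L.
Ksp = [Ce³⁺][OH⁻]^3 = s(9.3×10⁻²)^3
s = 6.5×10⁻²¹ / (9.3×10⁻²)^3 = 8.1×10⁻¹⁸
s = 8.1×10⁻¹⁸ mol/L

8.1×10⁻¹⁸ M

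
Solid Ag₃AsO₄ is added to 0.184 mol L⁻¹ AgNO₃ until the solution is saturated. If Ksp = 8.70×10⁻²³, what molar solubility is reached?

Ag₃AsO₄(s) ⇌ 3 Ag⁺(aq) + AsO₄³⁻(aq)
Let s be the solubility of Ag₃AsO₄ here. The common ion gives [Ag⁺] ≈ 0.184 mol L⁻¹, and [AsO₄³⁻] = s.
Ksp = [Ag⁺]^3[AsO₄³⁻] = (0.184)^3s
s = 8.70×10⁻²³ / (0.184)^3 = 1.40×10⁻²⁰
s = 1.40×10⁻²⁰ mol L⁻¹

1.40×10⁻²⁰ M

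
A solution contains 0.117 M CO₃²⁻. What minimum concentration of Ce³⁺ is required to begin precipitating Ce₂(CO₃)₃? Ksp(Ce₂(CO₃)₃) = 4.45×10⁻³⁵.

1.67×10⁻¹⁶ M

Each salt precipitates once Q = Ksp for that salt.
Ce₂(CO₃)₃(s) ⇌ 2 Ce³⁺(aq) + 3 CO₃²⁻(aq)
Ksp = [Ce³⁺]^2[CO₃²⁻]^3 = [Ce³⁺]^2(0.117)^3
[Ce³⁺]^2 = 4.45×10⁻³⁵ / (0.117)^3 = 2.78×10⁻³²
[Ce³⁺] = 1.67×10⁻¹⁶ M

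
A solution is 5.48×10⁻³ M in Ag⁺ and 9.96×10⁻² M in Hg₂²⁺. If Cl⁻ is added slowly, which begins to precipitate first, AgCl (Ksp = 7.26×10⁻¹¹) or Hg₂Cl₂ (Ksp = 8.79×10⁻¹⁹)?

A salt starts to precipitate once the ion product Q reaches its Ksp.
For AgCl: [Cl⁻] = (Ksp/[Ag⁺]) = 1.32×10⁻⁸ M
For Hg₂Cl₂: [Cl⁻] = (Ksp/[Hg₂²⁺])^(1/2) = 2.97×10⁻⁹ M
Hg₂Cl₂ requires the lower [Cl⁻], so it precipitates first.

Hg₂Cl₂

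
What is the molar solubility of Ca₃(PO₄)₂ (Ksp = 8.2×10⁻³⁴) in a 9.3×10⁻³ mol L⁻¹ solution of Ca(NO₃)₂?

1.6×10⁻¹⁴ M

Ca₃(PO₄)₂(s) ⇌ 3 Ca²⁺(aq) + 2 PO₄³⁻(aq)
Ca²⁺ is already present at 9.3×10⁻³ mol L⁻¹. If s mol/L of Ca₃(PO₄)₂ dissolves, [PO₄³⁻] = 2s while [Ca²⁺] ≈ 9.3×10⁻³ mol L⁻¹.
Ksp = [Ca²⁺]^3[PO₄³⁻]^2 = (9.3×10⁻³)^3(2s)^2
(2s)^2 = 8.2×10⁻³⁴ / (9.3×10⁻³)^3 = 1.0×10⁻²⁷
s = 1.6×10⁻¹⁴ mol L⁻¹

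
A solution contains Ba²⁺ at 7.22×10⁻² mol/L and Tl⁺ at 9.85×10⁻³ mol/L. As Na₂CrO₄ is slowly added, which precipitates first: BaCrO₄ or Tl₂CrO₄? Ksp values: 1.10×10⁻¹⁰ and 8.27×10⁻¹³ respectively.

BaCrO₄

Each salt precipitates once Q = Ksp for that salt.
For BaCrO₄: [CrO₄²⁻] = (Ksp/[Ba²⁺]) = 1.52×10⁻⁹ mol/L
For Tl₂CrO₄: [CrO₄²⁻] = (Ksp/[Tl⁺]^2) = 8.52×10⁻⁹ mol/L
The smaller threshold [CrO₄²⁻] is reached first, so BaCrO₄ precipitates first.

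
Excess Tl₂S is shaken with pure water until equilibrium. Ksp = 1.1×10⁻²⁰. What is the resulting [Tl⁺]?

Tl₂S(s) ⇌ 2 Tl⁺(aq) + S²⁻(aq)
With molar solubility s: [Tl⁺] = 2s, [S²⁻] = s.
Ksp = [Tl⁺]^2[S²⁻] = (2s)^2 · s = 4s^3 = 1.1×10⁻²⁰
s = 1.4×10⁻⁷ mol/L
[Tl⁺] = 2s = 2.8×10⁻⁷ mol/L

2.8×10⁻⁷ M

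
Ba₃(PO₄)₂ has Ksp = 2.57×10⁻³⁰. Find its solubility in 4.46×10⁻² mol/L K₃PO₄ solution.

Ba₃(PO₄)₂(s) ⇌ 3 Ba²⁺(aq) + 2 PO₄³⁻(aq)
With PO₄³⁻ already at 4.46×10⁻² mol/L and s small, take [PO₄³⁻] ≈ 4.46×10⁻² mol/L and [Ba²⁺] = 3s.
Ksp = [Ba²⁺]^3[PO₄³⁻]^2 = (3s)^3(4.46×10⁻²)^2
(3s)^3 = 2.57×10⁻³⁰ / (4.46×10⁻²)^2 = 1.29×10⁻²⁷
s = 3.63×10⁻¹⁰ mol/L

3.63×10⁻¹⁰ M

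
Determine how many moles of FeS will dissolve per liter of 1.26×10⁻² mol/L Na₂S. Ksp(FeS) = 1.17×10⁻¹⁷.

9.29×10⁻¹⁶ M

FeS(s) ⇌ Fe²⁺(aq) + S²⁻(aq)
Let s be the solubility of FeS here. The common ion gives [S²⁻] ≈ 1.26×10⁻² mol/L, and [Fe²⁺] = s.
Ksp = [Fe²⁺][S²⁻] = s(1.26×10⁻²)
s = 1.17×10⁻¹⁷ / (1.26×10⁻²) = 9.29×10⁻¹⁶
s = 9.29×10⁻¹⁶ mol/L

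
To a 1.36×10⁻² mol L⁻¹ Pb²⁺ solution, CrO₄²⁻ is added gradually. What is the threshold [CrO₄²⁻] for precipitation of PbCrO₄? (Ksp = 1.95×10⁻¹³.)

Precipitation begins when Q = Ksp.
PbCrO₄(s) ⇌ Pb²⁺(aq) + CrO₄²⁻(aq)
Ksp = [Pb²⁺][CrO₄²⁻] = [CrO₄²⁻](1.36×10⁻²)
[CrO₄²⁻] = 1.95×10⁻¹³ / (1.36×10⁻²) = 1.43×10⁻¹¹
[CrO₄²⁻] = 1.43×10⁻¹¹ mol L⁻¹

1.43×10⁻¹¹ M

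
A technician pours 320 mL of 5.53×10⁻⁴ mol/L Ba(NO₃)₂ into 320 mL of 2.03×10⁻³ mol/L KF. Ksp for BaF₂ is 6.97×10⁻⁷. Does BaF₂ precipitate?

After mixing, V = 320 mL + 320 mL = 640 mL.
[Ba²⁺] = (5.53×10⁻⁴)(320)/640 = 2.77×10⁻⁴ mol/L
[F⁻] = (2.03×10⁻³)(320)/640 = 1.02×10⁻³ mol/L
Q = [Ba²⁺][F⁻]^2 = 2.85×10⁻¹⁰
Q < Ksp (2.85×10⁻¹⁰ vs 6.97×10⁻⁷); the solution remains unsaturated and no precipitate forms.

No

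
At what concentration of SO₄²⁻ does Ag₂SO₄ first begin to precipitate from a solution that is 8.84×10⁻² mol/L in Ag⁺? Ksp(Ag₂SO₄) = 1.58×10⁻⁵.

The threshold for precipitation is Q = Ksp.
Ag₂SO₄(s) ⇌ 2 Ag⁺(aq) + SO₄²⁻(aq)
Ksp = [Ag⁺]^2[SO₄²⁻] = [SO₄²⁻](8.84×10⁻²)^2
[SO₄²⁻] = 1.58×10⁻⁵ / (8.84×10⁻²)^2 = 2.02×10⁻³
[SO₄²⁻] = 2.02×10⁻³ mol/L

2.02×10⁻³ M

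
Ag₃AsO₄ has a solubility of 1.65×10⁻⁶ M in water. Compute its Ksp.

Ksp = 2.00×10⁻²²

Ag₃AsO₄(s) ⇌ 3 Ag⁺(aq) + AsO₄³⁻(aq)
If s mol/L of Ag₃AsO₄ dissolves, [Ag⁺] = 3s and [AsO₄³⁻] = s.
Ksp = [Ag⁺]^3[AsO₄³⁻] = (3s)^3 · s = 27s^4
Ksp = 27 × (1.65×10⁻⁶)^4 = 2.00×10⁻²²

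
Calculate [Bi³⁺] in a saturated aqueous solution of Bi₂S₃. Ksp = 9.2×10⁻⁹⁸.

3.1×10⁻²⁰ M

Bi₂S₃(s) ⇌ 2 Bi³⁺(aq) + 3 S²⁻(aq)
Let s be the molar solubility. Then [Bi³⁺] = 2s and [S²⁻] = 3s.
Ksp = [Bi³⁺]^2[S²⁻]^3 = (2s)^2 · (3s)^3 = 108s^5 = 9.2×10⁻⁹⁸
s = 1.5×10⁻²⁰ M
[Bi³⁺] = 2s = 3.1×10⁻²⁰ M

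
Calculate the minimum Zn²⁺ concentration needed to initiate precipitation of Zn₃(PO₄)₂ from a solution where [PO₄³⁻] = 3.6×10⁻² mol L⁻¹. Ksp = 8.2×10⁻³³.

1.8×10⁻¹⁰ M

Each salt precipitates once Q = Ksp for that salt.
Zn₃(PO₄)₂(s) ⇌ 3 Zn²⁺(aq) + 2 PO₄³⁻(aq)
Ksp = [Zn²⁺]^3[PO₄³⁻]^2 = [Zn²⁺]^3(3.6×10⁻²)^2
[Zn²⁺]^3 = 8.2×10⁻³³ / (3.6×10⁻²)^2 = 6.3×10⁻³⁰
[Zn²⁺] = 1.8×10⁻¹⁰ mol L⁻¹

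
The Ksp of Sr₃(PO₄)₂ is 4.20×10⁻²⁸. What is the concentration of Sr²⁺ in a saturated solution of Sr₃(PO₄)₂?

3.94×10⁻⁶ M

Sr₃(PO₄)₂(s) ⇌ 3 Sr²⁺(aq) + 2 PO₄³⁻(aq)
Call the molar solubility s, so that [Sr²⁺] = 3s and [PO₄³⁻] = 2s.
Ksp = [Sr²⁺]^3[PO₄³⁻]^2 = (3s)^3 · (2s)^2 = 108s^5 = 4.20×10⁻²⁸
s = 1.31×10⁻⁶ mol L⁻¹
[Sr²⁺] = 3s = 3.94×10⁻⁶ mol L⁻¹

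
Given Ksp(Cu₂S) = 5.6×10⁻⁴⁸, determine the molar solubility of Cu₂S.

1.1×10⁻¹⁶ M

Cu₂S(s) ⇌ 2 Cu⁺(aq) + S²⁻(aq)
With molar solubility s: [Cu⁺] = 2s, [S²⁻] = s.
Ksp = [Cu⁺]^2[S²⁻] = (2s)^2 · s = 4s^3
4s^3 = 5.6×10⁻⁴⁸  ⇒  s^3 = 1.4×10⁻⁴⁸
s = (1.4×10⁻⁴⁸)^(1/3) = 1.1×10⁻¹⁶ M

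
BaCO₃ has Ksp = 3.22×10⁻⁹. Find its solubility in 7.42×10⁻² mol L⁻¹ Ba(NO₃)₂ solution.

4.34×10⁻⁸ M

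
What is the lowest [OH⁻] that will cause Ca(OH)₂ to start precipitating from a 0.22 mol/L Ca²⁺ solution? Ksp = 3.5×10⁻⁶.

Precipitation begins when Q = Ksp.
Ca(OH)₂(s) ⇌ Ca²⁺(aq) + 2 OH⁻(aq)
Ksp = [Ca²⁺][OH⁻]^2 = [OH⁻]^2(0.22)
[OH⁻]^2 = 3.5×10⁻⁶ / (0.22) = 1.6×10⁻⁵
[OH⁻] = 4.0×10⁻³ mol/L

4.0×10⁻³ M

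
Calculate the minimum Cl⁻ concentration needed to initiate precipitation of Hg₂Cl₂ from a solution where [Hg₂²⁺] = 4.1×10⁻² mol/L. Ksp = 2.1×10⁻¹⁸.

Each salt precipitates once Q = Ksp for that salt.
Hg₂Cl₂(s) ⇌ Hg₂²⁺(aq) + 2 Cl⁻(aq)
Ksp = [Hg₂²⁺][Cl⁻]^2 = [Cl⁻]^2(4.1×10⁻²)
[Cl⁻]^2 = 2.1×10⁻¹⁸ / (4.1×10⁻²) = 5.1×10⁻¹⁷
[Cl⁻] = 7.2×10⁻⁹ mol/L

7.2×10⁻⁹ M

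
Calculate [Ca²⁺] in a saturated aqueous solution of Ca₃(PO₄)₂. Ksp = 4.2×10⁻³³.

3.9×10⁻⁷ M

Ca₃(PO₄)₂(s) ⇌ 3 Ca²⁺(aq) + 2 PO₄³⁻(aq)
With molar solubility s: [Ca²⁺] = 3s, [PO₄³⁻] = 2s.
Ksp = [Ca²⁺]^3[PO₄³⁻]^2 = (3s)^3 · (2s)^2 = 108s^5 = 4.2×10⁻³³
s = 1.3×10⁻⁷ mol L⁻¹
[Ca²⁺] = 3s = 3.9×10⁻⁷ mol L⁻¹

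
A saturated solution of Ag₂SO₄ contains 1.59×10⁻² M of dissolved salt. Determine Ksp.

Ag₂SO₄(s) ⇌ 2 Ag⁺(aq) + SO₄²⁻(aq)
With molar solubility s: [Ag⁺] = 2s, [SO₄²⁻] = s.
Ksp = [Ag⁺]^2[SO₄²⁻] = (2s)^2 · s = 4s^3
Ksp = 4 × (1.59×10⁻²)^3 = 1.61×10⁻⁵

Ksp = 1.61×10⁻⁵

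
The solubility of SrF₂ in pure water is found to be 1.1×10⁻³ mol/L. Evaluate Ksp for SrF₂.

SrF₂(s) ⇌ Sr²⁺(aq) + 2 F⁻(aq)
If s mol/L of SrF₂ dissolves, [Sr²⁺] = s and [F⁻] = 2s.
Ksp = [Sr²⁺][F⁻]^2 = s · (2s)^2 = 4s^3
Ksp = 4 × (1.1×10⁻³)^3 = 5.3×10⁻⁹

Ksp = 5.3×10⁻⁹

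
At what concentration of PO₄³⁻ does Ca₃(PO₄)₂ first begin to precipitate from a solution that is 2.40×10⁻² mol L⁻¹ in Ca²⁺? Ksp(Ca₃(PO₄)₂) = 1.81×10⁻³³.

1.14×10⁻¹⁴ M

Each salt precipitates once Q = Ksp for that salt.
Ca₃(PO₄)₂(s) ⇌ 3 Ca²⁺(aq) + 2 PO₄³⁻(aq)
Ksp = [Ca²⁺]^3[PO₄³⁻]^2 = [PO₄³⁻]^2(2.40×10⁻²)^3
[PO₄³⁻]^2 = 1.81×10⁻³³ / (2.40×10⁻²)^3 = 1.31×10⁻²⁸
[PO₄³⁻] = 1.14×10⁻¹⁴ mol L⁻¹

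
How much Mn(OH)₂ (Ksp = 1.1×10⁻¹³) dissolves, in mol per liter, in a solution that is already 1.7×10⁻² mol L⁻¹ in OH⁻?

Mn(OH)₂(s) ⇌ Mn²⁺(aq) + 2 OH⁻(aq)
The solution already contains OH⁻ at 1.7×10⁻² mol L⁻¹. Let s be the molar solubility of Mn(OH)₂.
[OH⁻] ≈ 1.7×10⁻² mol L⁻¹ (common ion dominates); [Mn²⁺] = s.
Ksp = [Mn²⁺][OH⁻]^2 = s(1.7×10⁻²)^2
s = 1.1×10⁻¹³ / (1.7×10⁻²)^2 = 3.8×10⁻¹⁰
s = 3.8×10⁻¹⁰ mol L⁻¹

3.8×10⁻¹⁰ M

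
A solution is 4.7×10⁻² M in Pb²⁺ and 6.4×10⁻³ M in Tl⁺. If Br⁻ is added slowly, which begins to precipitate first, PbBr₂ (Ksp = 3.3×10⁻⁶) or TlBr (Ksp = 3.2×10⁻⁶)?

A salt starts to precipitate once the ion product Q reaches its Ksp.
For PbBr₂: [Br⁻] = (Ksp/[Pb²⁺])^(1/2) = 8.4×10⁻³ M
For TlBr: [Br⁻] = (Ksp/[Tl⁺]) = 5.0×10⁻⁴ M
The smaller threshold [Br⁻] is reached first, so TlBr precipitates first.

TlBr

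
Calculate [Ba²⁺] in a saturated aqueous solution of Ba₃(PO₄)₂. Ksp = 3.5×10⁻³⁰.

1.5×10⁻⁶ M

Ba₃(PO₄)₂(s) ⇌ 3 Ba²⁺(aq) + 2 PO₄³⁻(aq)
Let s be the molar solubility. Then [Ba²⁺] = 3s and [PO₄³⁻] = 2s.
Ksp = [Ba²⁺]^3[PO₄³⁻]^2 = (3s)^3 · (2s)^2 = 108s^5 = 3.5×10⁻³⁰
s = 5.0×10⁻⁷ mol/L
[Ba²⁺] = 3s = 1.5×10⁻⁶ mol/L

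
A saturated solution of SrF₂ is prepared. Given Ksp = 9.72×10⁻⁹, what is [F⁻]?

2.69×10⁻³ M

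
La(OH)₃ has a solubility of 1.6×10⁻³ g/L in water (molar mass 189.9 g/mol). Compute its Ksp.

s = (1.6×10⁻³ g L⁻¹)/(189.9 g mol⁻¹) = 8.425×10⁻⁶ M
La(OH)₃(s) ⇌ La³⁺(aq) + 3 OH⁻(aq)
Call the molar solubility s, so that [La³⁺] = s and [OH⁻] = 3s.
Ksp = [La³⁺][OH⁻]^3 = s · (3s)^3 = 27s^4
Ksp = 27 × (8.425×10⁻⁶)^4 = 1.4×10⁻¹⁹

Ksp = 1.4×10⁻¹⁹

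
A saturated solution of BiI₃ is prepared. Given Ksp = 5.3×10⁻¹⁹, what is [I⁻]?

3.6×10⁻⁵ M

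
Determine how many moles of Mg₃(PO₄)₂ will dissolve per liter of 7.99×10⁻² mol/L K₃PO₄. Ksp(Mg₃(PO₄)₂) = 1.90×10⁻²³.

4.79×10⁻⁸ M

Mg₃(PO₄)₂(s) ⇌ 3 Mg²⁺(aq) + 2 PO₄³⁻(aq)
With PO₄³⁻ already at 7.99×10⁻² mol/L and s small, take [PO₄³⁻] ≈ 7.99×10⁻² mol/L and [Mg²⁺] = 3s.
Ksp = [Mg²⁺]^3[PO₄³⁻]^2 = (3s)^3(7.99×10⁻²)^2
(3s)^3 = 1.90×10⁻²³ / (7.99×10⁻²)^2 = 2.98×10⁻²¹
s = 4.79×10⁻⁸ mol/L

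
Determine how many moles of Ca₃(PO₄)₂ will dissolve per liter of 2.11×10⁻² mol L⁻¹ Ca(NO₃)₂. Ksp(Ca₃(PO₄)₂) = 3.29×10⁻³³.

9.36×10⁻¹⁵ M

Ca₃(PO₄)₂(s) ⇌ 3 Ca²⁺(aq) + 2 PO₄³⁻(aq)
The solution already contains Ca²⁺ at 2.11×10⁻² mol L⁻¹. Let s be the molar solubility of Ca₃(PO₄)₂.
[Ca²⁺] ≈ 2.11×10⁻² mol L⁻¹ (common ion dominates); [PO₄³⁻] = 2s.
Ksp = [Ca²⁺]^3[PO₄³⁻]^2 = (2.11×10⁻²)^3(2s)^2
(2s)^2 = 3.29×10⁻³³ / (2.11×10⁻²)^3 = 3.50×10⁻²⁸
s = 9.36×10⁻¹⁵ mol L⁻¹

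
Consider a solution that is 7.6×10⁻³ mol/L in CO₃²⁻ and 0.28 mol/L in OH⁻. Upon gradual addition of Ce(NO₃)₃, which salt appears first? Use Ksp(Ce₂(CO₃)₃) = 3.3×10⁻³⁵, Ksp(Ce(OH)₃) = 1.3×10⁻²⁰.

Ce(OH)₃

Each salt precipitates once Q = Ksp for that salt.
For Ce₂(CO₃)₃: [Ce³⁺] = (Ksp/[CO₃²⁻]^3)^(1/2) = 8.7×10⁻¹⁵ mol/L
For Ce(OH)₃: [Ce³⁺] = (Ksp/[OH⁻]^3) = 5.9×10⁻¹⁹ mol/L
The smaller threshold [Ce³⁺] is reached first, so Ce(OH)₃ precipitates first.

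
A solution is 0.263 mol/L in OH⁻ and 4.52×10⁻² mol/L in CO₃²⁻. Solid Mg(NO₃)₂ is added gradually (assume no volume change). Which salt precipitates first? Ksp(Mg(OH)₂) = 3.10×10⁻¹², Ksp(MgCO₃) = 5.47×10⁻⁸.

Mg(OH)₂

Each salt precipitates once Q = Ksp for that salt.
For Mg(OH)₂: [Mg²⁺] = (Ksp/[OH⁻]^2) = 4.48×10⁻¹¹ mol/L
For MgCO₃: [Mg²⁺] = (Ksp/[CO₃²⁻]) = 1.21×10⁻⁶ mol/L
Since Mg(OH)₂ needs less Mg²⁺ to reach saturation, it precipitates first.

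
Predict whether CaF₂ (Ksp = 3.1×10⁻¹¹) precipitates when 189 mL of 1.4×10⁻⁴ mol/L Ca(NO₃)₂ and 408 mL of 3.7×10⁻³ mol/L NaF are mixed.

Yes

Total volume after mixing = 189 + 408 = 597 mL.
[Ca²⁺] = (1.4×10⁻⁴)(189)/597 = 4.4×10⁻⁵ mol/L
[F⁻] = (3.7×10⁻³)(408)/597 = 2.5×10⁻³ mol/L
Q = [Ca²⁺][F⁻]^2 = 2.8×10⁻¹⁰
Since Q (2.8×10⁻¹⁰) exceeds Ksp (3.1×10⁻¹¹), CaF₂ will precipitate.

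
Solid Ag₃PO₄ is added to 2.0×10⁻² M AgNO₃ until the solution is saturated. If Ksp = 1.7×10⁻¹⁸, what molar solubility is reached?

Ag₃PO₄(s) ⇌ 3 Ag⁺(aq) + PO₄³⁻(aq)
The solution already contains Ag⁺ at 2.0×10⁻² M. Let s be the molar solubility of Ag₃PO₄.
[Ag⁺] ≈ 2.0×10⁻² M (common ion dominates); [PO₄³⁻] = s.
Ksp = [Ag⁺]^3[PO₄³⁻] = (2.0×10⁻²)^3s
s = 1.7×10⁻¹⁸ / (2.0×10⁻²)^3 = 2.1×10⁻¹³
s = 2.1×10⁻¹³ M

2.1×10⁻¹³ M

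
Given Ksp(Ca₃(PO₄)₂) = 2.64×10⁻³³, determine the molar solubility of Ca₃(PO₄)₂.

Ca₃(PO₄)₂(s) ⇌ 3 Ca²⁺(aq) + 2 PO₄³⁻(aq)
For each mole of Ca₃(PO₄)₂ that dissolves per liter, [Ca²⁺] = 3s and [PO₄³⁻] = 2s; let s denote this solubility.
Ksp = [Ca²⁺]^3[PO₄³⁻]^2 = (3s)^3 · (2s)^2 = 108s^5
108s^5 = 2.64×10⁻³³  ⇒  s^5 = 2.44×10⁻³⁵
s = (2.44×10⁻³⁵)^(1/5) = 1.20×10⁻⁷ mol L⁻¹

1.20×10⁻⁷ M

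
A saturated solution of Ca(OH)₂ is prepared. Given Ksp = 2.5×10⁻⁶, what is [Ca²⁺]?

8.5×10⁻³ M

Ca(OH)₂(s) ⇌ Ca²⁺(aq) + 2 OH⁻(aq)
For each mole of Ca(OH)₂ that dissolves per liter, [Ca²⁺] = s and [OH⁻] = 2s; let s denote this solubility.
Ksp = [Ca²⁺][OH⁻]^2 = s · (2s)^2 = 4s^3 = 2.5×10⁻⁶
s = 8.5×10⁻³ mol L⁻¹
[Ca²⁺] = s = 8.5×10⁻³ mol L⁻¹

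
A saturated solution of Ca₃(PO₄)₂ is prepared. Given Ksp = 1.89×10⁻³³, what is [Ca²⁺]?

3.36×10⁻⁷ M

Ca₃(PO₄)₂(s) ⇌ 3 Ca²⁺(aq) + 2 PO₄³⁻(aq)
With molar solubility s: [Ca²⁺] = 3s, [PO₄³⁻] = 2s.
Ksp = [Ca²⁺]^3[PO₄³⁻]^2 = (3s)^3 · (2s)^2 = 108s^5 = 1.89×10⁻³³
s = 1.12×10⁻⁷ mol L⁻¹
[Ca²⁺] = 3s = 3.36×10⁻⁷ mol L⁻¹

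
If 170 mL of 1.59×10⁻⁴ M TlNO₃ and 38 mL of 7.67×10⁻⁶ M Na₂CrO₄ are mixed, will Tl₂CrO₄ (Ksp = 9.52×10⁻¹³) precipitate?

No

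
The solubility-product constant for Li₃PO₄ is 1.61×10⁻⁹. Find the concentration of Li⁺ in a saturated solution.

8.34×10⁻³ M

Li₃PO₄(s) ⇌ 3 Li⁺(aq) + PO₄³⁻(aq)
With molar solubility s: [Li⁺] = 3s, [PO₄³⁻] = s.
Ksp = [Li⁺]^3[PO₄³⁻] = (3s)^3 · s = 27s^4 = 1.61×10⁻⁹
s = 2.78×10⁻³ mol L⁻¹
[Li⁺] = 3s = 8.34×10⁻³ mol L⁻¹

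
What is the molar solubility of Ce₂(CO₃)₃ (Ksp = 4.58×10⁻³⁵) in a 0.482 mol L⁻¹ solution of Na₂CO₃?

Ce₂(CO₃)₃(s) ⇌ 2 Ce³⁺(aq) + 3 CO₃²⁻(aq)
The solution already contains CO₃²⁻ at 0.482 mol L⁻¹. Let s be the molar solubility of Ce₂(CO₃)₃.
[CO₃²⁻] ≈ 0.482 mol L⁻¹ (common ion dominates); [Ce³⁺] = 2s.
Ksp = [Ce³⁺]^2[CO₃²⁻]^3 = (2s)^2(0.482)^3
(2s)^2 = 4.58×10⁻³⁵ / (0.482)^3 = 4.09×10⁻³⁴
s = 1.01×10⁻¹⁷ mol L⁻¹

1.01×10⁻¹⁷ M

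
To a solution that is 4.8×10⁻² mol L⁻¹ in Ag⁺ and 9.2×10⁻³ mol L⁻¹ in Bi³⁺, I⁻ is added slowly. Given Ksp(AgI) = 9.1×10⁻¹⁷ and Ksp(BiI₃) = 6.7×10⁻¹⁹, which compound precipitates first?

AgI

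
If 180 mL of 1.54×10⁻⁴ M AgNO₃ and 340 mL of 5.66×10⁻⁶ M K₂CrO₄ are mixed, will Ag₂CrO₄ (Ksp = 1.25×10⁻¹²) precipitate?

No

Total volume after mixing = 180 + 340 = 520 mL.
[Ag⁺] = (1.54×10⁻⁴)(180)/520 = 5.33×10⁻⁵ M
[CrO₄²⁻] = (5.66×10⁻⁶)(340)/520 = 3.70×10⁻⁶ M
Q = [Ag⁺]^2[CrO₄²⁻] = 1.05×10⁻¹⁴
Since Q (1.05×10⁻¹⁴) is less than Ksp (1.25×10⁻¹²), no Ag₂CrO₄ precipitates.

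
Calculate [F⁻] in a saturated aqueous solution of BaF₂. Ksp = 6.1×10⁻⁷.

1.1×10⁻² M

BaF₂(s) ⇌ Ba²⁺(aq) + 2 F⁻(aq)
For each mole of BaF₂ that dissolves per liter, [Ba²⁺] = s and [F⁻] = 2s; let s denote this solubility.
Ksp = [Ba²⁺][F⁻]^2 = s · (2s)^2 = 4s^3 = 6.1×10⁻⁷
s = 5.3×10⁻³ M
[F⁻] = 2s = 1.1×10⁻² M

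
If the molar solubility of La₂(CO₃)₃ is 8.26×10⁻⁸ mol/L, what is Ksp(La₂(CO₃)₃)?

La₂(CO₃)₃(s) ⇌ 2 La³⁺(aq) + 3 CO₃²⁻(aq)
With molar solubility s: [La³⁺] = 2s, [CO₃²⁻] = 3s.
Ksp = [La³⁺]^2[CO₃²⁻]^3 = (2s)^2 · (3s)^3 = 108s^5
Ksp = 108 × (8.26×10⁻⁸)^5 = 4.15×10⁻³⁴

Ksp = 4.15×10⁻³⁴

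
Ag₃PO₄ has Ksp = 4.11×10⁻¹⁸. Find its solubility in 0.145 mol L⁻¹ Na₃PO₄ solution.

Ag₃PO₄(s) ⇌ 3 Ag⁺(aq) + PO₄³⁻(aq)
Let s be the solubility of Ag₃PO₄ here. The common ion gives [PO₄³⁻] ≈ 0.145 mol L⁻¹, and [Ag⁺] = 3s.
Ksp = [Ag⁺]^3[PO₄³⁻] = (3s)^3(0.145)
(3s)^3 = 4.11×10⁻¹⁸ / (0.145) = 2.83×10⁻¹⁷
s = 1.02×10⁻⁶ mol L⁻¹

1.02×10⁻⁶ M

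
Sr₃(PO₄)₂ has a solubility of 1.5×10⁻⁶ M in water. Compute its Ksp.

Ksp = 8.2×10⁻²⁸

Sr₃(PO₄)₂(s) ⇌ 3 Sr²⁺(aq) + 2 PO₄³⁻(aq)
Let s be the molar solubility. Then [Sr²⁺] = 3s and [PO₄³⁻] = 2s.
Ksp = [Sr²⁺]^3[PO₄³⁻]^2 = (3s)^3 · (2s)^2 = 108s^5
Ksp = 108 × (1.5×10⁻⁶)^5 = 8.2×10⁻²⁸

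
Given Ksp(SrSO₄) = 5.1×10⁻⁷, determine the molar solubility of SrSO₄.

7.1×10⁻⁴ M

SrSO₄(s) ⇌ Sr²⁺(aq) + SO₄²⁻(aq)
With molar solubility s: [Sr²⁺] = s, [SO₄²⁻] = s.
Ksp = [Sr²⁺][SO₄²⁻] = s · s = s^2
s^2 = 5.1×10⁻⁷
s = 7.1×10⁻⁴ mol/L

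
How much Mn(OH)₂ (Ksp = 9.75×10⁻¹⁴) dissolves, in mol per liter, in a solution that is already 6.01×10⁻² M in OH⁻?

2.70×10⁻¹¹ M

Mn(OH)₂(s) ⇌ Mn²⁺(aq) + 2 OH⁻(aq)
The solution already contains OH⁻ at 6.01×10⁻² M. Let s be the molar solubility of Mn(OH)₂.
[OH⁻] ≈ 6.01×10⁻² M (common ion dominates); [Mn²⁺] = s.
Ksp = [Mn²⁺][OH⁻]^2 = s(6.01×10⁻²)^2
s = 9.75×10⁻¹⁴ / (6.01×10⁻²)^2 = 2.70×10⁻¹¹
s = 2.70×10⁻¹¹ M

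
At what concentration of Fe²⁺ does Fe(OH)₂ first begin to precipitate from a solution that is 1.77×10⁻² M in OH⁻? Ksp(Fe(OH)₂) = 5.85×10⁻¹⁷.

1.87×10⁻¹³ M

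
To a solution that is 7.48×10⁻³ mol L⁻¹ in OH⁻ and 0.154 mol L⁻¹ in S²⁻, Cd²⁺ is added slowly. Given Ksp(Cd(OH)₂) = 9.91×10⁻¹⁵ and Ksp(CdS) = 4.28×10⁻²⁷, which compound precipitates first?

CdS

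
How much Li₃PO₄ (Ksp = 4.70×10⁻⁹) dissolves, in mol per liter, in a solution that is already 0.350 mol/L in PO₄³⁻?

7.92×10⁻⁴ M

Li₃PO₄(s) ⇌ 3 Li⁺(aq) + PO₄³⁻(aq)
The solution already contains PO₄³⁻ at 0.350 mol/L. Let s be the molar solubility of Li₃PO₄.
[PO₄³⁻] ≈ 0.350 mol/L (common ion dominates); [Li⁺] = 3s.
Ksp = [Li⁺]^3[PO₄³⁻] = (3s)^3(0.350)
(3s)^3 = 4.70×10⁻⁹ / (0.350) = 1.34×10⁻⁸
s = 7.92×10⁻⁴ mol/L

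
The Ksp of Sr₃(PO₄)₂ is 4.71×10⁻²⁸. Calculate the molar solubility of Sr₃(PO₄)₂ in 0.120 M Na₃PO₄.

Sr₃(PO₄)₂(s) ⇌ 3 Sr²⁺(aq) + 2 PO₄³⁻(aq)
With PO₄³⁻ already at 0.120 M and s small, take [PO₄³⁻] ≈ 0.120 M and [Sr²⁺] = 3s.
Ksp = [Sr²⁺]^3[PO₄³⁻]^2 = (3s)^3(0.120)^2
(3s)^3 = 4.71×10⁻²⁸ / (0.120)^2 = 3.27×10⁻²⁶
s = 1.07×10⁻⁹ M

1.07×10⁻⁹ M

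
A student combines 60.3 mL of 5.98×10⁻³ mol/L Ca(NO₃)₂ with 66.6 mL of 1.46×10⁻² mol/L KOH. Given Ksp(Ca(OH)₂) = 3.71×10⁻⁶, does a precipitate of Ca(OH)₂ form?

No

After mixing, V = 60.3 mL + 66.6 mL = 126.9 mL.
[Ca²⁺] = (5.98×10⁻³)(60.3)/126.9 = 2.84×10⁻³ mol/L
[OH⁻] = (1.46×10⁻²)(66.6)/126.9 = 7.66×10⁻³ mol/L
Q = [Ca²⁺][OH⁻]^2 = 1.67×10⁻⁷
Q < Ksp (1.67×10⁻⁷ vs 3.71×10⁻⁶); the solution remains unsaturated and no precipitate forms.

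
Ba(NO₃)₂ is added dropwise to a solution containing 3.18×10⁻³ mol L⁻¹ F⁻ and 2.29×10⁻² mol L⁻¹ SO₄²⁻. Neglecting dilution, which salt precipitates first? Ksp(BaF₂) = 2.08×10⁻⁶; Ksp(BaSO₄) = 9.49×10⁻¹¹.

Precipitation of each salt begins when its ion product equals Ksp.
For BaF₂: [Ba²⁺] = (Ksp/[F⁻]^2) = 0.206 mol L⁻¹
For BaSO₄: [Ba²⁺] = (Ksp/[SO₄²⁻]) = 4.14×10⁻⁹ mol L⁻¹
BaSO₄ requires the lower [Ba²⁺], so it precipitates first.

BaSO₄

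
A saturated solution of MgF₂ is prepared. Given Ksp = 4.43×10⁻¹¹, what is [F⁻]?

4.46×10⁻⁴ M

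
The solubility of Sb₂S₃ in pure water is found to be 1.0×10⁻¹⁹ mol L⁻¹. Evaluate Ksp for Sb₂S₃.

Ksp = 1.1×10⁻⁹³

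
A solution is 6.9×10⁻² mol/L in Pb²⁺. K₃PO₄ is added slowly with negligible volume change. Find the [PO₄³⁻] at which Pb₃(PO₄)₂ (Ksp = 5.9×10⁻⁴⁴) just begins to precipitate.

1.3×10⁻²⁰ M

Precipitation begins when Q = Ksp.
Pb₃(PO₄)₂(s) ⇌ 3 Pb²⁺(aq) + 2 PO₄³⁻(aq)
Ksp = [Pb²⁺]^3[PO₄³⁻]^2 = [PO₄³⁻]^2(6.9×10⁻²)^3
[PO₄³⁻]^2 = 5.9×10⁻⁴⁴ / (6.9×10⁻²)^3 = 1.8×10⁻⁴⁰
[PO₄³⁻] = 1.3×10⁻²⁰ mol/L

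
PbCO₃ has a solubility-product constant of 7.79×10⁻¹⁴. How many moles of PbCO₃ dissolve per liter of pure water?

PbCO₃(s) ⇌ Pb²⁺(aq) + CO₃²⁻(aq)
For each mole of PbCO₃ that dissolves per liter, [Pb²⁺] = s and [CO₃²⁻] = s; let s denote this solubility.
Ksp = [Pb²⁺][CO₃²⁻] = s · s = s^2
s^2 = 7.79×10⁻¹⁴
s = 2.79×10⁻⁷ mol/L

2.79×10⁻⁷ M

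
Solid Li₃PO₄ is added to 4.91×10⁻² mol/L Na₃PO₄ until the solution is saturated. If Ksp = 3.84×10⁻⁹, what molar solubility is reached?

Li₃PO₄(s) ⇌ 3 Li⁺(aq) + PO₄³⁻(aq)
With PO₄³⁻ already at 4.91×10⁻² mol/L and s small, take [PO₄³⁻] ≈ 4.91×10⁻² mol/L and [Li⁺] = 3s.
Ksp = [Li⁺]^3[PO₄³⁻] = (3s)^3(4.91×10⁻²)
(3s)^3 = 3.84×10⁻⁹ / (4.91×10⁻²) = 7.82×10⁻⁸
s = 1.43×10⁻³ mol/L

1.43×10⁻³ M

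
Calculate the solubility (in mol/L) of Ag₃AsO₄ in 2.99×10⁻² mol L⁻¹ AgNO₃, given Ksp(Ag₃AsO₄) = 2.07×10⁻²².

7.74×10⁻¹⁸ M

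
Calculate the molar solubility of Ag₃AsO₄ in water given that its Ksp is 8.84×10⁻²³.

Ag₃AsO₄(s) ⇌ 3 Ag⁺(aq) + AsO₄³⁻(aq)
If s mol/L of Ag₃AsO₄ dissolves, [Ag⁺] = 3s and [AsO₄³⁻] = s.
Ksp = [Ag⁺]^3[AsO₄³⁻] = (3s)^3 · s = 27s^4
27s^4 = 8.84×10⁻²³  ⇒  s^4 = 3.27×10⁻²⁴
s = 1.35×10⁻⁶ mol/L

1.35×10⁻⁶ M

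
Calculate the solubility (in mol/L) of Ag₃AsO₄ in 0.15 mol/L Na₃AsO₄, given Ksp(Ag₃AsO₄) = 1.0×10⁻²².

Ag₃AsO₄(s) ⇌ 3 Ag⁺(aq) + AsO₄³⁻(aq)
AsO₄³⁻ is already present at 0.15 mol/L. If s mol/L of Ag₃AsO₄ dissolves, [Ag⁺] = 3s while [AsO₄³⁻] ≈ 0.15 mol/L.
Ksp = [Ag⁺]^3[AsO₄³⁻] = (3s)^3(0.15)
(3s)^3 = 1.0×10⁻²² / (0.15) = 6.7×10⁻²²
s = 2.9×10⁻⁸ mol/L

2.9×10⁻⁸ M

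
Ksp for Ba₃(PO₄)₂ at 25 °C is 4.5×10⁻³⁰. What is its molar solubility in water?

Ba₃(PO₄)₂(s) ⇌ 3 Ba²⁺(aq) + 2 PO₄³⁻(aq)
Call the molar solubility s, so that [Ba²⁺] = 3s and [PO₄³⁻] = 2s.
Ksp = [Ba²⁺]^3[PO₄³⁻]^2 = (3s)^3 · (2s)^2 = 108s^5
108s^5 = 4.5×10⁻³⁰  ⇒  s^5 = 4.2×10⁻³²
s = 5.3×10⁻⁷ mol/L

5.3×10⁻⁷ M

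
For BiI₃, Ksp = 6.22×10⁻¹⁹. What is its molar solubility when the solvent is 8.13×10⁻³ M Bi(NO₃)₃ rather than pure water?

1.42×10⁻⁶ M

BiI₃(s) ⇌ Bi³⁺(aq) + 3 I⁻(aq)
With Bi³⁺ already at 8.13×10⁻³ M and s small, take [Bi³⁺] ≈ 8.13×10⁻³ M and [I⁻] = 3s.
Ksp = [Bi³⁺][I⁻]^3 = (8.13×10⁻³)(3s)^3
(3s)^3 = 6.22×10⁻¹⁹ / (8.13×10⁻³) = 7.65×10⁻¹⁷
s = 1.42×10⁻⁶ M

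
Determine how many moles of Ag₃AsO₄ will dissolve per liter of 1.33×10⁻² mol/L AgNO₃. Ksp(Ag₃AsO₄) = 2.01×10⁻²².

8.54×10⁻¹⁷ M

Ag₃AsO₄(s) ⇌ 3 Ag⁺(aq) + AsO₄³⁻(aq)
With Ag⁺ already at 1.33×10⁻² mol/L and s small, take [Ag⁺] ≈ 1.33×10⁻² mol/L and [AsO₄³⁻] = s.
Ksp = [Ag⁺]^3[AsO₄³⁻] = (1.33×10⁻²)^3s
s = 2.01×10⁻²² / (1.33×10⁻²)^3 = 8.54×10⁻¹⁷
s = 8.54×10⁻¹⁷ mol/L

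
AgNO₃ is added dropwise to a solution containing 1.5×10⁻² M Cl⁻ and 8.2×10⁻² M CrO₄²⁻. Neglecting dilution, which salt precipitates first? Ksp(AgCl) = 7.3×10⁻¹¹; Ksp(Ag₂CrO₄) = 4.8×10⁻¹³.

Precipitation begins when Q = Ksp.
For AgCl: [Ag⁺] = (Ksp/[Cl⁻]) = 4.9×10⁻⁹ M
For Ag₂CrO₄: [Ag⁺] = (Ksp/[CrO₄²⁻])^(1/2) = 2.4×10⁻⁶ M
Since AgCl needs less Ag⁺ to reach saturation, it precipitates first.

AgCl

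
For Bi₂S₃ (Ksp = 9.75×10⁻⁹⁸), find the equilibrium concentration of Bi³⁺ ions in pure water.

Bi₂S₃(s) ⇌ 2 Bi³⁺(aq) + 3 S²⁻(aq)
For each mole of Bi₂S₃ that dissolves per liter, [Bi³⁺] = 2s and [S²⁻] = 3s; let s denote this solubility.
Ksp = [Bi³⁺]^2[S²⁻]^3 = (2s)^2 · (3s)^3 = 108s^5 = 9.75×10⁻⁹⁸
s = 1.55×10⁻²⁰ M
[Bi³⁺] = 2s = 3.11×10⁻²⁰ M

3.11×10⁻²⁰ M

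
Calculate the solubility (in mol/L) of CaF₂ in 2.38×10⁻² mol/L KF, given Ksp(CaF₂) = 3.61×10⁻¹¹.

6.37×10⁻⁸ M

CaF₂(s) ⇌ Ca²⁺(aq) + 2 F⁻(aq)
The solution already contains F⁻ at 2.38×10⁻² mol/L. Let s be the molar solubility of CaF₂.
[F⁻] ≈ 2.38×10⁻² mol/L (common ion dominates); [Ca²⁺] = s.
Ksp = [Ca²⁺][F⁻]^2 = s(2.38×10⁻²)^2
s = 3.61×10⁻¹¹ / (2.38×10⁻²)^2 = 6.37×10⁻⁸
s = 6.37×10⁻⁸ mol/L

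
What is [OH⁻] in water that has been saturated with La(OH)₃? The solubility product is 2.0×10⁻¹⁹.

La(OH)₃(s) ⇌ La³⁺(aq) + 3 OH⁻(aq)
Call the molar solubility s, so that [La³⁺] = s and [OH⁻] = 3s.
Ksp = [La³⁺][OH⁻]^3 = s · (3s)^3 = 27s^4 = 2.0×10⁻¹⁹
s = 9.3×10⁻⁶ mol/L
[OH⁻] = 3s = 2.8×10⁻⁵ mol/L

2.8×10⁻⁵ M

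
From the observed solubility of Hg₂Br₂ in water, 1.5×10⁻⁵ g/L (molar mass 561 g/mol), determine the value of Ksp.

Ksp = 7.6×10⁻²³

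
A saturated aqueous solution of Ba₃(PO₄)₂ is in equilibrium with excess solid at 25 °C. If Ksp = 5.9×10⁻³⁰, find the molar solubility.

Ba₃(PO₄)₂(s) ⇌ 3 Ba²⁺(aq) + 2 PO₄³⁻(aq)
With molar solubility s: [Ba²⁺] = 3s, [PO₄³⁻] = 2s.
Ksp = [Ba²⁺]^3[PO₄³⁻]^2 = (3s)^3 · (2s)^2 = 108s^5
108s^5 = 5.9×10⁻³⁰  ⇒  s^5 = 5.5×10⁻³²
Taking the 5th root, s = 5.6×10⁻⁷ M.

5.6×10⁻⁷ M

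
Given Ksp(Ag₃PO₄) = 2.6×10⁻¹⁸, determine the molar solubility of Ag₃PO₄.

Ag₃PO₄(s) ⇌ 3 Ag⁺(aq) + PO₄³⁻(aq)
Call the molar solubility s, so that [Ag⁺] = 3s and [PO₄³⁻] = s.
Ksp = [Ag⁺]^3[PO₄³⁻] = (3s)^3 · s = 27s^4
27s^4 = 2.6×10⁻¹⁸  ⇒  s^4 = 9.6×10⁻²⁰
s = (9.6×10⁻²⁰)^(1/4) = 1.8×10⁻⁵ mol/L

1.8×10⁻⁵ M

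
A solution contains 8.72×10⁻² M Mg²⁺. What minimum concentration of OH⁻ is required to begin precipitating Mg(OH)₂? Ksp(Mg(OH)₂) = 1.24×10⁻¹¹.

1.19×10⁻⁵ M

A salt starts to precipitate once the ion product Q reaches its Ksp.
Mg(OH)₂(s) ⇌ Mg²⁺(aq) + 2 OH⁻(aq)
Ksp = [Mg²⁺][OH⁻]^2 = [OH⁻]^2(8.72×10⁻²)
[OH⁻]^2 = 1.24×10⁻¹¹ / (8.72×10⁻²) = 1.42×10⁻¹⁰
[OH⁻] = 1.19×10⁻⁵ M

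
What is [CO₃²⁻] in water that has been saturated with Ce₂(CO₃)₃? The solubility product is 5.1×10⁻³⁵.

1.6×10⁻⁷ M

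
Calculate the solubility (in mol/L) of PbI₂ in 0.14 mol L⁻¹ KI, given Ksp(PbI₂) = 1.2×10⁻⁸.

6.1×10⁻⁷ M

PbI₂(s) ⇌ Pb²⁺(aq) + 2 I⁻(aq)
Let s be the solubility of PbI₂ here. The common ion gives [I⁻] ≈ 0.14 mol L⁻¹, and [Pb²⁺] = s.
Ksp = [Pb²⁺][I⁻]^2 = s(0.14)^2
s = 1.2×10⁻⁸ / (0.14)^2 = 6.1×10⁻⁷
s = 6.1×10⁻⁷ mol L⁻¹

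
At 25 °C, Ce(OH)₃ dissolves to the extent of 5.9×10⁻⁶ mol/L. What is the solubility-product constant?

Ksp = 3.3×10⁻²⁰

Ce(OH)₃(s) ⇌ Ce³⁺(aq) + 3 OH⁻(aq)
For each mole of Ce(OH)₃ that dissolves per liter, [Ce³⁺] = s and [OH⁻] = 3s; let s denote this solubility.
Ksp = [Ce³⁺][OH⁻]^3 = s · (3s)^3 = 27s^4
Ksp = 27 × (5.9×10⁻⁶)^4 = 3.3×10⁻²⁰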